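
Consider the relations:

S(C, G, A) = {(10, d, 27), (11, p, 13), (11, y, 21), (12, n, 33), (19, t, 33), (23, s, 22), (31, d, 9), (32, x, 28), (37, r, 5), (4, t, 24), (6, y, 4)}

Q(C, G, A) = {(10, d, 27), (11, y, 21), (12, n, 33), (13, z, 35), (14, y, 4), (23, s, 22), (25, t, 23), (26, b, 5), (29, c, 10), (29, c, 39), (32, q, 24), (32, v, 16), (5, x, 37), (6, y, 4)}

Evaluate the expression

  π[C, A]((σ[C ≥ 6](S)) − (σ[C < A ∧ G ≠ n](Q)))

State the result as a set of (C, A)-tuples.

Apply σ_{C ≥ 6}; surviving tuples: {(10, d, 27), (11, p, 13), (11, y, 21), (12, n, 33), (19, t, 33), (23, s, 22), (31, d, 9), (32, x, 28), (37, r, 5), (6, y, 4)}
Apply σ_{C < A ∧ G ≠ n}; surviving tuples: {(10, d, 27), (11, y, 21), (13, z, 35), (29, c, 39), (5, x, 37)}
Difference: {(10, d, 27), (11, p, 13), (11, y, 21), (12, n, 33), (19, t, 33), (23, s, 22), (31, d, 9), (32, x, 28), (37, r, 5), (6, y, 4)} with {(10, d, 27), (11, y, 21), (13, z, 35), (29, c, 39), (5, x, 37)} → {(11, p, 13), (12, n, 33), (19, t, 33), (23, s, 22), (31, d, 9), (32, x, 28), (37, r, 5), (6, y, 4)}
Keep only column(s) C, A: {(11, 13), (12, 33), (19, 33), (23, 22), (31, 9), (32, 28), (37, 5), (6, 4)}

{(11, 13), (12, 33), (19, 33), (23, 22), (31, 9), (32, 28), (37, 5), (6, 4)}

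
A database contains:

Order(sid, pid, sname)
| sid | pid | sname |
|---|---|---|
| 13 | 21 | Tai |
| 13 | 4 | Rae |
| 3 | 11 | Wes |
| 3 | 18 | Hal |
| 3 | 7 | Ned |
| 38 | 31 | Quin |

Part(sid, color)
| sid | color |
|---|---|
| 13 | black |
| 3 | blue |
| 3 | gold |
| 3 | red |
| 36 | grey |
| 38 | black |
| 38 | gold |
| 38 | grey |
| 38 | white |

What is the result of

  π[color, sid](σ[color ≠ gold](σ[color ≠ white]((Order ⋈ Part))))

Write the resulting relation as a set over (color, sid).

{(black, 13), (black, 38), (blue, 3), (grey, 38), (red, 3)}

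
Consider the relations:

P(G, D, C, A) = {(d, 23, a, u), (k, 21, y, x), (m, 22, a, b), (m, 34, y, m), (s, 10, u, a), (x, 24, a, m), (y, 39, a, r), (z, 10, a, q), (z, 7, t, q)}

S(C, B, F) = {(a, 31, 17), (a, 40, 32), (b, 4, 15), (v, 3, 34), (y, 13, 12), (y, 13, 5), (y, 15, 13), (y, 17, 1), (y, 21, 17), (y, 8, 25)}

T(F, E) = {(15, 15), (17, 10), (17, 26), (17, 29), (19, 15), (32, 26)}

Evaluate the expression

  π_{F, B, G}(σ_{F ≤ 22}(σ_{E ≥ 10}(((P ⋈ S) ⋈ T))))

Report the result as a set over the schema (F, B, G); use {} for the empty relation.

P ⋈ S (natural join on C): {(d, 23, a, u, 31, 17), (d, 23, a, u, 40, 32), (k, 21, y, x, 13, 12), (k, 21, y, x, 13, 5), (k, 21, y, x, 15, 13), (k, 21, y, x, 17, 1), (k, 21, y, x, 21, 17), (k, 21, y, x, 8, 25), (m, 22, a, b, 31, 17), (m, 22, a, b, 40, 32), (m, 34, y, m, 13, 12), (m, 34, y, m, 13, 5), (m, 34, y, m, 15, 13), (m, 34, y, m, 17, 1), (m, 34, y, m, 21, 17), (m, 34, y, m, 8, 25), (x, 24, a, m, 31, 17), (x, 24, a, m, 40, 32), (y, 39, a, r, 31, 17), (y, 39, a, r, 40, 32), (z, 10, a, q, 31, 17), (z, 10, a, q, 40, 32)}
(P ⋈ S) ⋈ T (natural join on F): {(d, 23, a, u, 31, 17, 10), (d, 23, a, u, 31, 17, 26), (d, 23, a, u, 31, 17, 29), (d, 23, a, u, 40, 32, 26), (k, 21, y, x, 21, 17, 10), (k, 21, y, x, 21, 17, 26), (k, 21, y, x, 21, 17, 29), (m, 22, a, b, 31, 17, 10), (m, 22, a, b, 31, 17, 26), (m, 22, a, b, 31, 17, 29), (m, 22, a, b, 40, 32, 26), (m, 34, y, m, 21, 17, 10), (m, 34, y, m, 21, 17, 26), (m, 34, y, m, 21, 17, 29), (x, 24, a, m, 31, 17, 10), (x, 24, a, m, 31, 17, 26), (x, 24, a, m, 31, 17, 29), (x, 24, a, m, 40, 32, 26), (y, 39, a, r, 31, 17, 10), (y, 39, a, r, 31, 17, 26), (y, 39, a, r, 31, 17, 29), (y, 39, a, r, 40, 32, 26), (z, 10, a, q, 31, 17, 10), (z, 10, a, q, 31, 17, 26), (z, 10, a, q, 31, 17, 29), (z, 10, a, q, 40, 32, 26)}
Apply σ_{E ≥ 10}; surviving tuples: {(d, 23, a, u, 31, 17, 10), (d, 23, a, u, 31, 17, 26), (d, 23, a, u, 31, 17, 29), (d, 23, a, u, 40, 32, 26), (k, 21, y, x, 21, 17, 10), (k, 21, y, x, 21, 17, 26), (k, 21, y, x, 21, 17, 29), (m, 22, a, b, 31, 17, 10), (m, 22, a, b, 31, 17, 26), (m, 22, a, b, 31, 17, 29), (m, 22, a, b, 40, 32, 26), (m, 34, y, m, 21, 17, 10), (m, 34, y, m, 21, 17, 26), (m, 34, y, m, 21, 17, 29), (x, 24, a, m, 31, 17, 10), (x, 24, a, m, 31, 17, 26), (x, 24, a, m, 31, 17, 29), (x, 24, a, m, 40, 32, 26), (y, 39, a, r, 31, 17, 10), (y, 39, a, r, 31, 17, 26), (y, 39, a, r, 31, 17, 29), (y, 39, a, r, 40, 32, 26), (z, 10, a, q, 31, 17, 10), (z, 10, a, q, 31, 17, 26), (z, 10, a, q, 31, 17, 29), (z, 10, a, q, 40, 32, 26)}
Apply σ_{F ≤ 22}; surviving tuples: {(d, 23, a, u, 31, 17, 10), (d, 23, a, u, 31, 17, 26), (d, 23, a, u, 31, 17, 29), (k, 21, y, x, 21, 17, 10), (k, 21, y, x, 21, 17, 26), (k, 21, y, x, 21, 17, 29), (m, 22, a, b, 31, 17, 10), (m, 22, a, b, 31, 17, 26), (m, 22, a, b, 31, 17, 29), (m, 34, y, m, 21, 17, 10), (m, 34, y, m, 21, 17, 26), (m, 34, y, m, 21, 17, 29), (x, 24, a, m, 31, 17, 10), (x, 24, a, m, 31, 17, 26), (x, 24, a, m, 31, 17, 29), (y, 39, a, r, 31, 17, 10), (y, 39, a, r, 31, 17, 26), (y, 39, a, r, 31, 17, 29), (z, 10, a, q, 31, 17, 10), (z, 10, a, q, 31, 17, 26), (z, 10, a, q, 31, 17, 29)}
π[F, B, G]: project onto (F, B, G) (14 duplicate(s) eliminated) → {(17, 21, k), (17, 21, m), (17, 31, d), (17, 31, m), (17, 31, x), (17, 31, y), (17, 31, z)}

{(17, 21, k), (17, 21, m), (17, 31, d), (17, 31, m), (17, 31, x), (17, 31, y), (17, 31, z)}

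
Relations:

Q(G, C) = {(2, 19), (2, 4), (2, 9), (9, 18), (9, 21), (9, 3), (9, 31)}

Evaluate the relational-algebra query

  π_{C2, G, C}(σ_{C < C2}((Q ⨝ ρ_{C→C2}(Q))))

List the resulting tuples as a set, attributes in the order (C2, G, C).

ρ[C→C2]: schema becomes (G, C2); tuples unchanged.
Q ⋈ ρ_{C→C2}(Q) (natural join on G): {(2, 19, 19), (2, 19, 4), (2, 19, 9), (2, 4, 19), (2, 4, 4), (2, 4, 9), (2, 9, 19), (2, 9, 4), (2, 9, 9), (9, 18, 18), (9, 18, 21), (9, 18, 3), (9, 18, 31), (9, 21, 18), (9, 21, 21), (9, 21, 3), (9, 21, 31), (9, 3, 18), (9, 3, 21), (9, 3, 3), (9, 3, 31), (9, 31, 18), (9, 31, 21), (9, 31, 3), (9, 31, 31)}
Filtering on C < C2 leaves {(2, 4, 19), (2, 4, 9), (2, 9, 19), (9, 18, 21), (9, 18, 31), (9, 21, 31), (9, 3, 18), (9, 3, 21), (9, 3, 31)}.
Keep only column(s) C2, G, C: {(18, 9, 3), (19, 2, 4), (19, 2, 9), (21, 9, 18), (21, 9, 3), (31, 9, 18), (31, 9, 21), (31, 9, 3), (9, 2, 4)}

{(18, 9, 3), (19, 2, 4), (19, 2, 9), (21, 9, 18), (21, 9, 3), (31, 9, 18), (31, 9, 21), (31, 9, 3), (9, 2, 4)}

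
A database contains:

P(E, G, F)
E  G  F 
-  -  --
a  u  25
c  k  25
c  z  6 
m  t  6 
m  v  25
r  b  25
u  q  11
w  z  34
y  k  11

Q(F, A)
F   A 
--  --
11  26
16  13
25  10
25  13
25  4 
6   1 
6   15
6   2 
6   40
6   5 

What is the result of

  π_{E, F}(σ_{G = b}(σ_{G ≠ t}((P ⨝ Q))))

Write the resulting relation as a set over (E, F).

Joining P and Q on F yields {(a, u, 25, 10), (a, u, 25, 13), (a, u, 25, 4), (c, k, 25, 10), (c, k, 25, 13), (c, k, 25, 4), (c, z, 6, 1), (c, z, 6, 15), (c, z, 6, 2), (c, z, 6, 40), (c, z, 6, 5), (m, t, 6, 1), (m, t, 6, 15), (m, t, 6, 2), (m, t, 6, 40), (m, t, 6, 5), (m, v, 25, 10), (m, v, 25, 13), (m, v, 25, 4), (r, b, 25, 10), (r, b, 25, 13), (r, b, 25, 4), (u, q, 11, 26), (y, k, 11, 26)}.
Selection G ≠ t: {(a, u, 25, 10), (a, u, 25, 13), (a, u, 25, 4), (c, k, 25, 10), (c, k, 25, 13), (c, k, 25, 4), (c, z, 6, 1), (c, z, 6, 15), (c, z, 6, 2), (c, z, 6, 40), (c, z, 6, 5), (m, v, 25, 10), (m, v, 25, 13), (m, v, 25, 4), (r, b, 25, 10), (r, b, 25, 13), (r, b, 25, 4), (u, q, 11, 26), (y, k, 11, 26)}
Selection G = b: {(r, b, 25, 10), (r, b, 25, 13), (r, b, 25, 4)}
Projecting to E, F (2 duplicate(s) eliminated): {(r, 25)}

{(r, 25)}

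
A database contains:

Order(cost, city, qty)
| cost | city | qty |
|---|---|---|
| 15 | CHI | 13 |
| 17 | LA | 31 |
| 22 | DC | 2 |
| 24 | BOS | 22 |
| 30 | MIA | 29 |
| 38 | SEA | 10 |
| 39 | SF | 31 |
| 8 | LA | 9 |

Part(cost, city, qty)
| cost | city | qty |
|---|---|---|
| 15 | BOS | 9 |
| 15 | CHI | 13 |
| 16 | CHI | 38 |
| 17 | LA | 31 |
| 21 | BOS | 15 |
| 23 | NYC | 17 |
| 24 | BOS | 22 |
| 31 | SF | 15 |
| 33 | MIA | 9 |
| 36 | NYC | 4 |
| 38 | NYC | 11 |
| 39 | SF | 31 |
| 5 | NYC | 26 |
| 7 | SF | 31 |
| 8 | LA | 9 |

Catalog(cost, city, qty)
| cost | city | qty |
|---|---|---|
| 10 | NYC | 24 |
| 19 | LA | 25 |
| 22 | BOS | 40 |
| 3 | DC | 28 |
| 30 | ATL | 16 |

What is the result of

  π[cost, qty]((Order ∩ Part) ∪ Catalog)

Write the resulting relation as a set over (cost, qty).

Intersection: {(15, CHI, 13), (17, LA, 31), (22, DC, 2), (24, BOS, 22), (30, MIA, 29), (38, SEA, 10), (39, SF, 31), (8, LA, 9)} with {(15, BOS, 9), (15, CHI, 13), (16, CHI, 38), (17, LA, 31), (21, BOS, 15), (23, NYC, 17), (24, BOS, 22), (31, SF, 15), (33, MIA, 9), (36, NYC, 4), (38, NYC, 11), (39, SF, 31), (5, NYC, 26), (7, SF, 31), (8, LA, 9)} → {(15, CHI, 13), (17, LA, 31), (24, BOS, 22), (39, SF, 31), (8, LA, 9)}
Union: {(15, CHI, 13), (17, LA, 31), (24, BOS, 22), (39, SF, 31), (8, LA, 9)} with {(10, NYC, 24), (19, LA, 25), (22, BOS, 40), (3, DC, 28), (30, ATL, 16)} → {(10, NYC, 24), (15, CHI, 13), (17, LA, 31), (19, LA, 25), (22, BOS, 40), (24, BOS, 22), (3, DC, 28), (30, ATL, 16), (39, SF, 31), (8, LA, 9)}
Projecting to cost, qty: {(10, 24), (15, 13), (17, 31), (19, 25), (22, 40), (24, 22), (3, 28), (30, 16), (39, 31), (8, 9)}

{(10, 24), (15, 13), (17, 31), (19, 25), (22, 40), (24, 22), (3, 28), (30, 16), (39, 31), (8, 9)}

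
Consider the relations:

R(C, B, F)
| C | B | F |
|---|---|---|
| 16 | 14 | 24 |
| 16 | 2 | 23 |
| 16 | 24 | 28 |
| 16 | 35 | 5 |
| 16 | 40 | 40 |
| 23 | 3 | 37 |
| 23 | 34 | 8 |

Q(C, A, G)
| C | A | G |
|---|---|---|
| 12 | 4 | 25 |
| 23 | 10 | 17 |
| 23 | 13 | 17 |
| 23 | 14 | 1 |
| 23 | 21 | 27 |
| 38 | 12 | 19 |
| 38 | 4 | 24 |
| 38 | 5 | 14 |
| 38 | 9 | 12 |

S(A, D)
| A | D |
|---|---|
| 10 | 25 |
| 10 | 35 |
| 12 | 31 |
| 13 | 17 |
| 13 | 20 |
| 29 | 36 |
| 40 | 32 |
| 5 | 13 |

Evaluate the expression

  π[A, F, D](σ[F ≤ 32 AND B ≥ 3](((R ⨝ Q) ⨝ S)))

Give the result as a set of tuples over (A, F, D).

R ⋈ Q (natural join on C): {(23, 3, 37, 10, 17), (23, 3, 37, 13, 17), (23, 3, 37, 14, 1), (23, 3, 37, 21, 27), (23, 34, 8, 10, 17), (23, 34, 8, 13, 17), (23, 34, 8, 14, 1), (23, 34, 8, 21, 27)}
(R ⨝ Q) ⋈ S (natural join on A): {(23, 3, 37, 10, 17, 25), (23, 3, 37, 10, 17, 35), (23, 3, 37, 13, 17, 17), (23, 3, 37, 13, 17, 20), (23, 34, 8, 10, 17, 25), (23, 34, 8, 10, 17, 35), (23, 34, 8, 13, 17, 17), (23, 34, 8, 13, 17, 20)}
Selection F ≤ 32 AND B ≥ 3: {(23, 34, 8, 10, 17, 25), (23, 34, 8, 10, 17, 35), (23, 34, 8, 13, 17, 17), (23, 34, 8, 13, 17, 20)}
π_{A, F, D} gives {(10, 8, 25), (10, 8, 35), (13, 8, 17), (13, 8, 20)}.

{(10, 8, 25), (10, 8, 35), (13, 8, 17), (13, 8, 20)}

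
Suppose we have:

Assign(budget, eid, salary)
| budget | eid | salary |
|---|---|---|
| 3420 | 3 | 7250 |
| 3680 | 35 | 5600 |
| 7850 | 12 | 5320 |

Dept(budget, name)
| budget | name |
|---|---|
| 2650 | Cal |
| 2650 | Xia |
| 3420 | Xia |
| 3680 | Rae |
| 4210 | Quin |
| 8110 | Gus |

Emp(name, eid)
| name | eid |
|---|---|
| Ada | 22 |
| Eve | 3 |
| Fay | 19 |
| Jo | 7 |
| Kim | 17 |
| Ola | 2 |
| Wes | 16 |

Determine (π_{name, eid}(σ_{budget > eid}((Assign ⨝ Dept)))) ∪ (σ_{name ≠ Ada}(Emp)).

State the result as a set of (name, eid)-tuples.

Joining Assign and Dept on budget yields {(3420, 3, 7250, Xia), (3680, 35, 5600, Rae)}.
Filtering on budget > eid leaves {(3420, 3, 7250, Xia), (3680, 35, 5600, Rae)}.
π[name, eid]: project onto (name, eid) → {(Rae, 35), (Xia, 3)}
Filtering on name ≠ Ada leaves {(Eve, 3), (Fay, 19), (Jo, 7), (Kim, 17), (Ola, 2), (Wes, 16)}.
Union: {(Rae, 35), (Xia, 3)} with {(Eve, 3), (Fay, 19), (Jo, 7), (Kim, 17), (Ola, 2), (Wes, 16)} → {(Eve, 3), (Fay, 19), (Jo, 7), (Kim, 17), (Ola, 2), (Rae, 35), (Wes, 16), (Xia, 3)}

{(Eve, 3), (Fay, 19), (Jo, 7), (Kim, 17), (Ola, 2), (Rae, 35), (Wes, 16), (Xia, 3)}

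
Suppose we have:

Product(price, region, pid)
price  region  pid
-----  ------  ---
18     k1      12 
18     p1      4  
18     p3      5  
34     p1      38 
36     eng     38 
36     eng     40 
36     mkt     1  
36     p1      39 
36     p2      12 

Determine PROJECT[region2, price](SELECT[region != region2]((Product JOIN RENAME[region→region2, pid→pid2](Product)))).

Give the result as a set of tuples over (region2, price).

{(eng, 36), (k1, 18), (mkt, 36), (p1, 18), (p1, 36), (p2, 36), (p3, 18)}

ρ[region→region2, pid→pid2]: schema becomes (price, region2, pid2); tuples unchanged.
Product ⋈ RENAME[region→region2, pid→pid2](Product) (natural join on price): {(18, k1, 12, k1, 12), (18, k1, 12, p1, 4), (18, k1, 12, p3, 5), (18, p1, 4, k1, 12), (18, p1, 4, p1, 4), (18, p1, 4, p3, 5), (18, p3, 5, k1, 12), (18, p3, 5, p1, 4), (18, p3, 5, p3, 5), (34, p1, 38, p1, 38), (36, eng, 38, eng, 38), (36, eng, 38, eng, 40), (36, eng, 38, mkt, 1), (36, eng, 38, p1, 39), (36, eng, 38, p2, 12), (36, eng, 40, eng, 38), (36, eng, 40, eng, 40), (36, eng, 40, mkt, 1), (36, eng, 40, p1, 39), (36, eng, 40, p2, 12), (36, mkt, 1, eng, 38), (36, mkt, 1, eng, 40), (36, mkt, 1, mkt, 1), (36, mkt, 1, p1, 39), (36, mkt, 1, p2, 12), (36, p1, 39, eng, 38), (36, p1, 39, eng, 40), (36, p1, 39, mkt, 1), (36, p1, 39, p1, 39), (36, p1, 39, p2, 12), (36, p2, 12, eng, 38), (36, p2, 12, eng, 40), (36, p2, 12, mkt, 1), (36, p2, 12, p1, 39), (36, p2, 12, p2, 12)}
σ[region != region2]: keep tuples satisfying region != region2 → {(18, k1, 12, p1, 4), (18, k1, 12, p3, 5), (18, p1, 4, k1, 12), (18, p1, 4, p3, 5), (18, p3, 5, k1, 12), (18, p3, 5, p1, 4), (36, eng, 38, mkt, 1), (36, eng, 38, p1, 39), (36, eng, 38, p2, 12), (36, eng, 40, mkt, 1), (36, eng, 40, p1, 39), (36, eng, 40, p2, 12), (36, mkt, 1, eng, 38), (36, mkt, 1, eng, 40), (36, mkt, 1, p1, 39), (36, mkt, 1, p2, 12), (36, p1, 39, eng, 38), (36, p1, 39, eng, 40), (36, p1, 39, mkt, 1), (36, p1, 39, p2, 12), (36, p2, 12, eng, 38), (36, p2, 12, eng, 40), (36, p2, 12, mkt, 1), (36, p2, 12, p1, 39)}
π_{region2, price} gives {(eng, 36), (k1, 18), (mkt, 36), (p1, 18), (p1, 36), (p2, 36), (p3, 18)} (17 duplicate(s) eliminated).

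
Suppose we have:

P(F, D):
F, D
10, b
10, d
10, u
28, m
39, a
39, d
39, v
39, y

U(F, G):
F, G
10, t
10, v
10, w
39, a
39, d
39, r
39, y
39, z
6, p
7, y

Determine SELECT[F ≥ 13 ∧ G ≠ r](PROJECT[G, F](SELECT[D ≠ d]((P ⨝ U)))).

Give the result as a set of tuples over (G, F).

Joining P and U on F yields {(10, b, t), (10, b, v), (10, b, w), (10, d, t), (10, d, v), (10, d, w), (10, u, t), (10, u, v), (10, u, w), (39, a, a), (39, a, d), (39, a, r), (39, a, y), (39, a, z), (39, d, a), (39, d, d), (39, d, r), (39, d, y), (39, d, z), (39, v, a), (39, v, d), (39, v, r), (39, v, y), (39, v, z), (39, y, a), (39, y, d), (39, y, r), (39, y, y), (39, y, z)}.
Selection D ≠ d: {(10, b, t), (10, b, v), (10, b, w), (10, u, t), (10, u, v), (10, u, w), (39, a, a), (39, a, d), (39, a, r), (39, a, y), (39, a, z), (39, v, a), (39, v, d), (39, v, r), (39, v, y), (39, v, z), (39, y, a), (39, y, d), (39, y, r), (39, y, y), (39, y, z)}
π_{G, F} gives {(a, 39), (d, 39), (r, 39), (t, 10), (v, 10), (w, 10), (y, 39), (z, 39)} (13 duplicate(s) eliminated).
Selection F ≥ 13 ∧ G ≠ r: {(a, 39), (d, 39), (y, 39), (z, 39)}

{(a, 39), (d, 39), (y, 39), (z, 39)}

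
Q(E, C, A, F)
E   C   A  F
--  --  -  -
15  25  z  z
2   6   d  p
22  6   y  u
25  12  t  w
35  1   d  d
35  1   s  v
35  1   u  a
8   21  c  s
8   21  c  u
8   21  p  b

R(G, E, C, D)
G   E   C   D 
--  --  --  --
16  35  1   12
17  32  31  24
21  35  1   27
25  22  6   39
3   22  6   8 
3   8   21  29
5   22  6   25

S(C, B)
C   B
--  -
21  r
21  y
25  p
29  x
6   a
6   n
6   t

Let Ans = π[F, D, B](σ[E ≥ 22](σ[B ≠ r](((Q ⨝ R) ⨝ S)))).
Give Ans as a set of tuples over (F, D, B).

{(u, 25, a), (u, 25, n), (u, 25, t), (u, 39, a), (u, 39, n), (u, 39, t), (u, 8, a), (u, 8, n), (u, 8, t)}

Q ⋈ R (natural join on E, C): {(22, 6, y, u, 25, 39), (22, 6, y, u, 3, 8), (22, 6, y, u, 5, 25), (35, 1, d, d, 16, 12), (35, 1, d, d, 21, 27), (35, 1, s, v, 16, 12), (35, 1, s, v, 21, 27), (35, 1, u, a, 16, 12), (35, 1, u, a, 21, 27), (8, 21, c, s, 3, 29), (8, 21, c, u, 3, 29), (8, 21, p, b, 3, 29)}
(Q ⨝ R) ⋈ S (natural join on C): {(22, 6, y, u, 25, 39, a), (22, 6, y, u, 25, 39, n), (22, 6, y, u, 25, 39, t), (22, 6, y, u, 3, 8, a), (22, 6, y, u, 3, 8, n), (22, 6, y, u, 3, 8, t), (22, 6, y, u, 5, 25, a), (22, 6, y, u, 5, 25, n), (22, 6, y, u, 5, 25, t), (8, 21, c, s, 3, 29, r), (8, 21, c, s, 3, 29, y), (8, 21, c, u, 3, 29, r), (8, 21, c, u, 3, 29, y), (8, 21, p, b, 3, 29, r), (8, 21, p, b, 3, 29, y)}
Apply σ_{B ≠ r}; surviving tuples: {(22, 6, y, u, 25, 39, a), (22, 6, y, u, 25, 39, n), (22, 6, y, u, 25, 39, t), (22, 6, y, u, 3, 8, a), (22, 6, y, u, 3, 8, n), (22, 6, y, u, 3, 8, t), (22, 6, y, u, 5, 25, a), (22, 6, y, u, 5, 25, n), (22, 6, y, u, 5, 25, t), (8, 21, c, s, 3, 29, y), (8, 21, c, u, 3, 29, y), (8, 21, p, b, 3, 29, y)}
Apply σ_{E ≥ 22}; surviving tuples: {(22, 6, y, u, 25, 39, a), (22, 6, y, u, 25, 39, n), (22, 6, y, u, 25, 39, t), (22, 6, y, u, 3, 8, a), (22, 6, y, u, 3, 8, n), (22, 6, y, u, 3, 8, t), (22, 6, y, u, 5, 25, a), (22, 6, y, u, 5, 25, n), (22, 6, y, u, 5, 25, t)}
Keep only column(s) F, D, B: {(u, 25, a), (u, 25, n), (u, 25, t), (u, 39, a), (u, 39, n), (u, 39, t), (u, 8, a), (u, 8, n), (u, 8, t)}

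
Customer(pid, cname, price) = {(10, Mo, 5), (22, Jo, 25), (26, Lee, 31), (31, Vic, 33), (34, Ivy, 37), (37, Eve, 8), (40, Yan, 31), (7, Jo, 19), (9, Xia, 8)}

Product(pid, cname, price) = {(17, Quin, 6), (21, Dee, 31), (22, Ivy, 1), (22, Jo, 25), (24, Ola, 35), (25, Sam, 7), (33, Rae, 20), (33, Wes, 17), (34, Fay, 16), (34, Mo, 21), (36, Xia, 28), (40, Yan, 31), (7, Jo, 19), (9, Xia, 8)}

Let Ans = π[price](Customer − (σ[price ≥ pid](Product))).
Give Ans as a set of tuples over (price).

{31, 33, 37, 5, 8}

Filtering on price ≥ pid leaves {(21, Dee, 31), (22, Jo, 25), (24, Ola, 35), (7, Jo, 19)}.
Taking the difference: {(10, Mo, 5), (26, Lee, 31), (31, Vic, 33), (34, Ivy, 37), (37, Eve, 8), (40, Yan, 31), (9, Xia, 8)}
π_{price} gives {31, 33, 37, 5, 8} (2 duplicate(s) eliminated).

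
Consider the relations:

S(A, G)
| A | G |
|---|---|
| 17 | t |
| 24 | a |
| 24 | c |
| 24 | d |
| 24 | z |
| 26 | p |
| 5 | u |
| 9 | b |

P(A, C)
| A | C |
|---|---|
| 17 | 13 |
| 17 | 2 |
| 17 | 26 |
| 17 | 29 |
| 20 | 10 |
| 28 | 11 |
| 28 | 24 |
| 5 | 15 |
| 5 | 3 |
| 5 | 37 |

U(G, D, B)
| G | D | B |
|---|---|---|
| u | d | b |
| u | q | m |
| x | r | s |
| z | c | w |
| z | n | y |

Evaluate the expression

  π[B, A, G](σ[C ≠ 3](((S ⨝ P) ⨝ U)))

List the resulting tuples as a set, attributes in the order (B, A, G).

S ⋈ P (natural join on A): {(17, t, 13), (17, t, 2), (17, t, 26), (17, t, 29), (5, u, 15), (5, u, 3), (5, u, 37)}
(S ⨝ P) ⋈ U (natural join on G): {(5, u, 15, d, b), (5, u, 15, q, m), (5, u, 3, d, b), (5, u, 3, q, m), (5, u, 37, d, b), (5, u, 37, q, m)}
Apply σ_{C ≠ 3}; surviving tuples: {(5, u, 15, d, b), (5, u, 15, q, m), (5, u, 37, d, b), (5, u, 37, q, m)}
Keep only column(s) B, A, G (2 duplicate(s) eliminated): {(b, 5, u), (m, 5, u)}

{(b, 5, u), (m, 5, u)}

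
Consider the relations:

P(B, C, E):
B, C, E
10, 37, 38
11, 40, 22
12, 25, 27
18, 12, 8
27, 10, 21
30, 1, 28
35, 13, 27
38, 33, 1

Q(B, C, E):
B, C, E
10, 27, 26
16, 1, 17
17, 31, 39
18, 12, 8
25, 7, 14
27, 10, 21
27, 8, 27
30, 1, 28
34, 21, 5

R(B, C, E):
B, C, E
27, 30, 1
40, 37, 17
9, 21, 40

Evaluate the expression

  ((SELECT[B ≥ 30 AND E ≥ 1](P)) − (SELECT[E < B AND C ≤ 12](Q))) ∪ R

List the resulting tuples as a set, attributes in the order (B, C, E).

Apply σ_{B ≥ 30 AND E ≥ 1}; surviving tuples: {(30, 1, 28), (35, 13, 27), (38, 33, 1)}
Apply σ_{E < B AND C ≤ 12}; surviving tuples: {(18, 12, 8), (25, 7, 14), (27, 10, 21), (30, 1, 28)}
Set difference of the two operands is {(35, 13, 27), (38, 33, 1)}.
Set union of the two operands is {(27, 30, 1), (35, 13, 27), (38, 33, 1), (40, 37, 17), (9, 21, 40)}.

{(27, 30, 1), (35, 13, 27), (38, 33, 1), (40, 37, 17), (9, 21, 40)}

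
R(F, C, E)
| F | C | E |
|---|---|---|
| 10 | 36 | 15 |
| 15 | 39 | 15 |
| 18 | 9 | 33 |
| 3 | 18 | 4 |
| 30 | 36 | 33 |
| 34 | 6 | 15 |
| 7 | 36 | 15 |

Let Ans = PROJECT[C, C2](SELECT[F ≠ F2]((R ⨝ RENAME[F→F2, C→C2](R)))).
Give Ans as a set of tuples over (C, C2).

ρ[F→F2, C→C2]: schema becomes (F2, C2, E); tuples unchanged.
R ⋈ RENAME[F→F2, C→C2](R) (natural join on E): {(10, 36, 15, 10, 36), (10, 36, 15, 15, 39), (10, 36, 15, 34, 6), (10, 36, 15, 7, 36), (15, 39, 15, 10, 36), (15, 39, 15, 15, 39), (15, 39, 15, 34, 6), (15, 39, 15, 7, 36), (18, 9, 33, 18, 9), (18, 9, 33, 30, 36), (3, 18, 4, 3, 18), (30, 36, 33, 18, 9), (30, 36, 33, 30, 36), (34, 6, 15, 10, 36), (34, 6, 15, 15, 39), (34, 6, 15, 34, 6), (34, 6, 15, 7, 36), (7, 36, 15, 10, 36), (7, 36, 15, 15, 39), (7, 36, 15, 34, 6), (7, 36, 15, 7, 36)}
σ[F ≠ F2]: keep tuples satisfying F ≠ F2 → {(10, 36, 15, 15, 39), (10, 36, 15, 34, 6), (10, 36, 15, 7, 36), (15, 39, 15, 10, 36), (15, 39, 15, 34, 6), (15, 39, 15, 7, 36), (18, 9, 33, 30, 36), (30, 36, 33, 18, 9), (34, 6, 15, 10, 36), (34, 6, 15, 15, 39), (34, 6, 15, 7, 36), (7, 36, 15, 10, 36), (7, 36, 15, 15, 39), (7, 36, 15, 34, 6)}
Keep only column(s) C, C2 (5 duplicate(s) eliminated): {(36, 36), (36, 39), (36, 6), (36, 9), (39, 36), (39, 6), (6, 36), (6, 39), (9, 36)}

{(36, 36), (36, 39), (36, 6), (36, 9), (39, 36), (39, 6), (6, 36), (6, 39), (9, 36)}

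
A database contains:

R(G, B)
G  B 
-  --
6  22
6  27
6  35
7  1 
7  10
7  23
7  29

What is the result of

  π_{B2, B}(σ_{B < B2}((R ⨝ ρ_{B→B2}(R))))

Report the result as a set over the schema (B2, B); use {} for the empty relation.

{(10, 1), (23, 1), (23, 10), (27, 22), (29, 1), (29, 10), (29, 23), (35, 22), (35, 27)}

ρ[B→B2]: schema becomes (G, B2); tuples unchanged.
R ⋈ ρ_{B→B2}(R) (natural join on G): {(6, 22, 22), (6, 22, 27), (6, 22, 35), (6, 27, 22), (6, 27, 27), (6, 27, 35), (6, 35, 22), (6, 35, 27), (6, 35, 35), (7, 1, 1), (7, 1, 10), (7, 1, 23), (7, 1, 29), (7, 10, 1), (7, 10, 10), (7, 10, 23), (7, 10, 29), (7, 23, 1), (7, 23, 10), (7, 23, 23), (7, 23, 29), (7, 29, 1), (7, 29, 10), (7, 29, 23), (7, 29, 29)}
σ[B < B2]: keep tuples satisfying B < B2 → {(6, 22, 27), (6, 22, 35), (6, 27, 35), (7, 1, 10), (7, 1, 23), (7, 1, 29), (7, 10, 23), (7, 10, 29), (7, 23, 29)}
π[B2, B]: project onto (B2, B) → {(10, 1), (23, 1), (23, 10), (27, 22), (29, 1), (29, 10), (29, 23), (35, 22), (35, 27)}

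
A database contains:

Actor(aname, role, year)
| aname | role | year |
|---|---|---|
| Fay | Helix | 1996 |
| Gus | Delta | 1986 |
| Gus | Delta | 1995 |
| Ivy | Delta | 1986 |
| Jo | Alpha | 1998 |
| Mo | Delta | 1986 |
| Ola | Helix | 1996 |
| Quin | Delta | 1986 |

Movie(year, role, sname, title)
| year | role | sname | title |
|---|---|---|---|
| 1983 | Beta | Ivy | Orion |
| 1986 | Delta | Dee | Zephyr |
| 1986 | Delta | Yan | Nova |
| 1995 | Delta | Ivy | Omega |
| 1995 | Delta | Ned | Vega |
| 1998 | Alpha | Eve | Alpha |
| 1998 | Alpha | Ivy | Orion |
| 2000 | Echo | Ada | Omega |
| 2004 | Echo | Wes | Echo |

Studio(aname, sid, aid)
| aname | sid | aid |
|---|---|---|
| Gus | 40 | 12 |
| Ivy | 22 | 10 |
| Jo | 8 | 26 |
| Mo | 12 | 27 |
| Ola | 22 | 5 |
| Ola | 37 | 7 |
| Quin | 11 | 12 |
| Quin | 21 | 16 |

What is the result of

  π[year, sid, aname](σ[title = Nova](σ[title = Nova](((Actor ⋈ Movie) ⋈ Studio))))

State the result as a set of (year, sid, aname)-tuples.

Joining Actor and Movie on role, year yields {(Gus, Delta, 1986, Dee, Zephyr), (Gus, Delta, 1986, Yan, Nova), (Gus, Delta, 1995, Ivy, Omega), (Gus, Delta, 1995, Ned, Vega), (Ivy, Delta, 1986, Dee, Zephyr), (Ivy, Delta, 1986, Yan, Nova), (Jo, Alpha, 1998, Eve, Alpha), (Jo, Alpha, 1998, Ivy, Orion), (Mo, Delta, 1986, Dee, Zephyr), (Mo, Delta, 1986, Yan, Nova), (Quin, Delta, 1986, Dee, Zephyr), (Quin, Delta, 1986, Yan, Nova)}.
Joining (Actor ⋈ Movie) and Studio on aname yields {(Gus, Delta, 1986, Dee, Zephyr, 40, 12), (Gus, Delta, 1986, Yan, Nova, 40, 12), (Gus, Delta, 1995, Ivy, Omega, 40, 12), (Gus, Delta, 1995, Ned, Vega, 40, 12), (Ivy, Delta, 1986, Dee, Zephyr, 22, 10), (Ivy, Delta, 1986, Yan, Nova, 22, 10), (Jo, Alpha, 1998, Eve, Alpha, 8, 26), (Jo, Alpha, 1998, Ivy, Orion, 8, 26), (Mo, Delta, 1986, Dee, Zephyr, 12, 27), (Mo, Delta, 1986, Yan, Nova, 12, 27), (Quin, Delta, 1986, Dee, Zephyr, 11, 12), (Quin, Delta, 1986, Dee, Zephyr, 21, 16), (Quin, Delta, 1986, Yan, Nova, 11, 12), (Quin, Delta, 1986, Yan, Nova, 21, 16)}.
σ[title = Nova]: keep tuples satisfying title = Nova → {(Gus, Delta, 1986, Yan, Nova, 40, 12), (Ivy, Delta, 1986, Yan, Nova, 22, 10), (Mo, Delta, 1986, Yan, Nova, 12, 27), (Quin, Delta, 1986, Yan, Nova, 11, 12), (Quin, Delta, 1986, Yan, Nova, 21, 16)}
σ[title = Nova]: keep tuples satisfying title = Nova → {(Gus, Delta, 1986, Yan, Nova, 40, 12), (Ivy, Delta, 1986, Yan, Nova, 22, 10), (Mo, Delta, 1986, Yan, Nova, 12, 27), (Quin, Delta, 1986, Yan, Nova, 11, 12), (Quin, Delta, 1986, Yan, Nova, 21, 16)}
π_{year, sid, aname} gives {(1986, 11, Quin), (1986, 12, Mo), (1986, 21, Quin), (1986, 22, Ivy), (1986, 40, Gus)}.

{(1986, 11, Quin), (1986, 12, Mo), (1986, 21, Quin), (1986, 22, Ivy), (1986, 40, Gus)}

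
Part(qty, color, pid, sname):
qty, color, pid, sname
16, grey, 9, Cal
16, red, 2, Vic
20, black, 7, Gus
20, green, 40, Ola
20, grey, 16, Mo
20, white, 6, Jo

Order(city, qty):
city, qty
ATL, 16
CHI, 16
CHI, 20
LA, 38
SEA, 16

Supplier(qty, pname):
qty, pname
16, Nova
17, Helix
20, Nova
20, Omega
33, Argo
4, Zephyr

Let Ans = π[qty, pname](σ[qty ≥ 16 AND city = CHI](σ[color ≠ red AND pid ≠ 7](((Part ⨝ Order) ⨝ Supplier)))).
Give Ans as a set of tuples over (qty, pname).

{(16, Nova), (20, Nova), (20, Omega)}

Natural join on qty: {(16, grey, 9, Cal, ATL), (16, grey, 9, Cal, CHI), (16, grey, 9, Cal, SEA), (16, red, 2, Vic, ATL), (16, red, 2, Vic, CHI), (16, red, 2, Vic, SEA), (20, black, 7, Gus, CHI), (20, green, 40, Ola, CHI), (20, grey, 16, Mo, CHI), (20, white, 6, Jo, CHI)}
Natural join on qty: {(16, grey, 9, Cal, ATL, Nova), (16, grey, 9, Cal, CHI, Nova), (16, grey, 9, Cal, SEA, Nova), (16, red, 2, Vic, ATL, Nova), (16, red, 2, Vic, CHI, Nova), (16, red, 2, Vic, SEA, Nova), (20, black, 7, Gus, CHI, Nova), (20, black, 7, Gus, CHI, Omega), (20, green, 40, Ola, CHI, Nova), (20, green, 40, Ola, CHI, Omega), (20, grey, 16, Mo, CHI, Nova), (20, grey, 16, Mo, CHI, Omega), (20, white, 6, Jo, CHI, Nova), (20, white, 6, Jo, CHI, Omega)}
Selection color ≠ red AND pid ≠ 7: {(16, grey, 9, Cal, ATL, Nova), (16, grey, 9, Cal, CHI, Nova), (16, grey, 9, Cal, SEA, Nova), (20, green, 40, Ola, CHI, Nova), (20, green, 40, Ola, CHI, Omega), (20, grey, 16, Mo, CHI, Nova), (20, grey, 16, Mo, CHI, Omega), (20, white, 6, Jo, CHI, Nova), (20, white, 6, Jo, CHI, Omega)}
Selection qty ≥ 16 AND city = CHI: {(16, grey, 9, Cal, CHI, Nova), (20, green, 40, Ola, CHI, Nova), (20, green, 40, Ola, CHI, Omega), (20, grey, 16, Mo, CHI, Nova), (20, grey, 16, Mo, CHI, Omega), (20, white, 6, Jo, CHI, Nova), (20, white, 6, Jo, CHI, Omega)}
π[qty, pname]: project onto (qty, pname) (4 duplicate(s) eliminated) → {(16, Nova), (20, Nova), (20, Omega)}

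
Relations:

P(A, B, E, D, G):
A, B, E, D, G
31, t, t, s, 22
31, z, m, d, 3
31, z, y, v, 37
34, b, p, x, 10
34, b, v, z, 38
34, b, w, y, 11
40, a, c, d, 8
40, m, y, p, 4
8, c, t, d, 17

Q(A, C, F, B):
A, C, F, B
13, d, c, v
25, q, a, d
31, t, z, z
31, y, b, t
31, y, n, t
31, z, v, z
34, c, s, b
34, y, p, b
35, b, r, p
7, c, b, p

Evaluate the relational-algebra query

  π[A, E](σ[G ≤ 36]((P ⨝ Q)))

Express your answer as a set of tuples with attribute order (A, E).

Natural join on A, B: {(31, t, t, s, 22, y, b), (31, t, t, s, 22, y, n), (31, z, m, d, 3, t, z), (31, z, m, d, 3, z, v), (31, z, y, v, 37, t, z), (31, z, y, v, 37, z, v), (34, b, p, x, 10, c, s), (34, b, p, x, 10, y, p), (34, b, v, z, 38, c, s), (34, b, v, z, 38, y, p), (34, b, w, y, 11, c, s), (34, b, w, y, 11, y, p)}
Apply σ_{G ≤ 36}; surviving tuples: {(31, t, t, s, 22, y, b), (31, t, t, s, 22, y, n), (31, z, m, d, 3, t, z), (31, z, m, d, 3, z, v), (34, b, p, x, 10, c, s), (34, b, p, x, 10, y, p), (34, b, w, y, 11, c, s), (34, b, w, y, 11, y, p)}
Projecting to A, E (4 duplicate(s) eliminated): {(31, m), (31, t), (34, p), (34, w)}

{(31, m), (31, t), (34, p), (34, w)}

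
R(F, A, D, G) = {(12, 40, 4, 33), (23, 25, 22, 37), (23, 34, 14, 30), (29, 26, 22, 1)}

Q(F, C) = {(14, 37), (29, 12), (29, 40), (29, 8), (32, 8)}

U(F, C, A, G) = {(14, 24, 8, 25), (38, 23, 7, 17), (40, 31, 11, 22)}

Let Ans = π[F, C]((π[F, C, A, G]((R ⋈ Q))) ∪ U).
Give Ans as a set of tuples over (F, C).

Joining R and Q on F yields {(29, 26, 22, 1, 12), (29, 26, 22, 1, 40), (29, 26, 22, 1, 8)}.
Keep only column(s) F, C, A, G: {(29, 12, 26, 1), (29, 40, 26, 1), (29, 8, 26, 1)}
Union: {(29, 12, 26, 1), (29, 40, 26, 1), (29, 8, 26, 1)} with {(14, 24, 8, 25), (38, 23, 7, 17), (40, 31, 11, 22)} → {(14, 24, 8, 25), (29, 12, 26, 1), (29, 40, 26, 1), (29, 8, 26, 1), (38, 23, 7, 17), (40, 31, 11, 22)}
Keep only column(s) F, C: {(14, 24), (29, 12), (29, 40), (29, 8), (38, 23), (40, 31)}

{(14, 24), (29, 12), (29, 40), (29, 8), (38, 23), (40, 31)}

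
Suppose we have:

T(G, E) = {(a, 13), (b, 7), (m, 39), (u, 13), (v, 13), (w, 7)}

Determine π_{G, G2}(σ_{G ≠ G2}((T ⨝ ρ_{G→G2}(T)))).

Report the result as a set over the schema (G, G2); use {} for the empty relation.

{(a, u), (a, v), (b, w), (u, a), (u, v), (v, a), (v, u), (w, b)}

ρ[G→G2]: schema becomes (G2, E); tuples unchanged.
Joining T and ρ_{G→G2}(T) on E yields {(a, 13, a), (a, 13, u), (a, 13, v), (b, 7, b), (b, 7, w), (m, 39, m), (u, 13, a), (u, 13, u), (u, 13, v), (v, 13, a), (v, 13, u), (v, 13, v), (w, 7, b), (w, 7, w)}.
σ[G ≠ G2]: keep tuples satisfying G ≠ G2 → {(a, 13, u), (a, 13, v), (b, 7, w), (u, 13, a), (u, 13, v), (v, 13, a), (v, 13, u), (w, 7, b)}
Projecting to G, G2: {(a, u), (a, v), (b, w), (u, a), (u, v), (v, a), (v, u), (w, b)}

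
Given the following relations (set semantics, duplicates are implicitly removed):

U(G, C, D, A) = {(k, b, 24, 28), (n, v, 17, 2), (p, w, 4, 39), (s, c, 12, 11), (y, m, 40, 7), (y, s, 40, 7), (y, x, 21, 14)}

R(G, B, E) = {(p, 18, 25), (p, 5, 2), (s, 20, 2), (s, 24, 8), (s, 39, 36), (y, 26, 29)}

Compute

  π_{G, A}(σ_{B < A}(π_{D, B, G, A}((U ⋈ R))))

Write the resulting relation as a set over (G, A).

{(p, 39)}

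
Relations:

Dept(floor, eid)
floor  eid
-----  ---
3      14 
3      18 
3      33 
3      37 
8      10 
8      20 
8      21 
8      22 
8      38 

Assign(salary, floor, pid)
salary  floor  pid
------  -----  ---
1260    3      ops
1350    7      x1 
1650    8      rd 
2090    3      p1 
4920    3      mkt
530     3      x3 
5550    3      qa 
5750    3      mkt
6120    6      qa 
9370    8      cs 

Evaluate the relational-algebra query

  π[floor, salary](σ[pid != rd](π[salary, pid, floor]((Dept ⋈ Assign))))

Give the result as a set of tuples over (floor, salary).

Natural join on floor: {(3, 14, 1260, ops), (3, 14, 2090, p1), (3, 14, 4920, mkt), (3, 14, 530, x3), (3, 14, 5550, qa), (3, 14, 5750, mkt), (3, 18, 1260, ops), (3, 18, 2090, p1), (3, 18, 4920, mkt), (3, 18, 530, x3), (3, 18, 5550, qa), (3, 18, 5750, mkt), (3, 33, 1260, ops), (3, 33, 2090, p1), (3, 33, 4920, mkt), (3, 33, 530, x3), (3, 33, 5550, qa), (3, 33, 5750, mkt), (3, 37, 1260, ops), (3, 37, 2090, p1), (3, 37, 4920, mkt), (3, 37, 530, x3), (3, 37, 5550, qa), (3, 37, 5750, mkt), (8, 10, 1650, rd), (8, 10, 9370, cs), (8, 20, 1650, rd), (8, 20, 9370, cs), (8, 21, 1650, rd), (8, 21, 9370, cs), (8, 22, 1650, rd), (8, 22, 9370, cs), (8, 38, 1650, rd), (8, 38, 9370, cs)}
Projecting to salary, pid, floor (26 duplicate(s) eliminated): {(1260, ops, 3), (1650, rd, 8), (2090, p1, 3), (4920, mkt, 3), (530, x3, 3), (5550, qa, 3), (5750, mkt, 3), (9370, cs, 8)}
Filtering on pid != rd leaves {(1260, ops, 3), (2090, p1, 3), (4920, mkt, 3), (530, x3, 3), (5550, qa, 3), (5750, mkt, 3), (9370, cs, 8)}.
Projecting to floor, salary: {(3, 1260), (3, 2090), (3, 4920), (3, 530), (3, 5550), (3, 5750), (8, 9370)}

{(3, 1260), (3, 2090), (3, 4920), (3, 530), (3, 5550), (3, 5750), (8, 9370)}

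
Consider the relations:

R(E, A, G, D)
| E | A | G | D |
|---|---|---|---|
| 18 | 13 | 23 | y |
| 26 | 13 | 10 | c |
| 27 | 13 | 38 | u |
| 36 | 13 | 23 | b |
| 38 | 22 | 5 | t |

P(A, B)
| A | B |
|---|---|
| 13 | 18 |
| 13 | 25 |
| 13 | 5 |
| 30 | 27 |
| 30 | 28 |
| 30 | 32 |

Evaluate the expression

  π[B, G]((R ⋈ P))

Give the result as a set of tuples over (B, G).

Joining R and P on A yields {(18, 13, 23, y, 18), (18, 13, 23, y, 25), (18, 13, 23, y, 5), (26, 13, 10, c, 18), (26, 13, 10, c, 25), (26, 13, 10, c, 5), (27, 13, 38, u, 18), (27, 13, 38, u, 25), (27, 13, 38, u, 5), (36, 13, 23, b, 18), (36, 13, 23, b, 25), (36, 13, 23, b, 5)}.
π_{B, G} gives {(18, 10), (18, 23), (18, 38), (25, 10), (25, 23), (25, 38), (5, 10), (5, 23), (5, 38)} (3 duplicate(s) eliminated).

{(18, 10), (18, 23), (18, 38), (25, 10), (25, 23), (25, 38), (5, 10), (5, 23), (5, 38)}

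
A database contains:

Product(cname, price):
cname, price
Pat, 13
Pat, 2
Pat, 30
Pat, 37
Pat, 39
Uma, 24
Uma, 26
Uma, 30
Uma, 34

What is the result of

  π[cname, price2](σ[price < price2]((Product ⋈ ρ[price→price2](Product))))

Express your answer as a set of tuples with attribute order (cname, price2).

{(Pat, 13), (Pat, 30), (Pat, 37), (Pat, 39), (Uma, 26), (Uma, 30), (Uma, 34)}

ρ[price→price2]: schema becomes (cname, price2); tuples unchanged.
Product ⋈ ρ[price→price2](Product) (natural join on cname): {(Pat, 13, 13), (Pat, 13, 2), (Pat, 13, 30), (Pat, 13, 37), (Pat, 13, 39), (Pat, 2, 13), (Pat, 2, 2), (Pat, 2, 30), (Pat, 2, 37), (Pat, 2, 39), (Pat, 30, 13), (Pat, 30, 2), (Pat, 30, 30), (Pat, 30, 37), (Pat, 30, 39), (Pat, 37, 13), (Pat, 37, 2), (Pat, 37, 30), (Pat, 37, 37), (Pat, 37, 39), (Pat, 39, 13), (Pat, 39, 2), (Pat, 39, 30), (Pat, 39, 37), (Pat, 39, 39), (Uma, 24, 24), (Uma, 24, 26), (Uma, 24, 30), (Uma, 24, 34), (Uma, 26, 24), (Uma, 26, 26), (Uma, 26, 30), (Uma, 26, 34), (Uma, 30, 24), (Uma, 30, 26), (Uma, 30, 30), (Uma, 30, 34), (Uma, 34, 24), (Uma, 34, 26), (Uma, 34, 30), (Uma, 34, 34)}
Apply σ_{price < price2}; surviving tuples: {(Pat, 13, 30), (Pat, 13, 37), (Pat, 13, 39), (Pat, 2, 13), (Pat, 2, 30), (Pat, 2, 37), (Pat, 2, 39), (Pat, 30, 37), (Pat, 30, 39), (Pat, 37, 39), (Uma, 24, 26), (Uma, 24, 30), (Uma, 24, 34), (Uma, 26, 30), (Uma, 26, 34), (Uma, 30, 34)}
π_{cname, price2} gives {(Pat, 13), (Pat, 30), (Pat, 37), (Pat, 39), (Uma, 26), (Uma, 30), (Uma, 34)} (9 duplicate(s) eliminated).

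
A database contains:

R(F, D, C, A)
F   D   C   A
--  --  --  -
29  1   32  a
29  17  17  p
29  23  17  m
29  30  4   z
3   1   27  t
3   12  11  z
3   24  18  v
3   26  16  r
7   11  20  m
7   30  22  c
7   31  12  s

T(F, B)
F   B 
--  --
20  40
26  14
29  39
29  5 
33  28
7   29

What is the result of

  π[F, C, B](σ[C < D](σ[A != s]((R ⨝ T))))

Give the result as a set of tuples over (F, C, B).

{(29, 17, 39), (29, 17, 5), (29, 4, 39), (29, 4, 5), (7, 22, 29)}

Joining R and T on F yields {(29, 1, 32, a, 39), (29, 1, 32, a, 5), (29, 17, 17, p, 39), (29, 17, 17, p, 5), (29, 23, 17, m, 39), (29, 23, 17, m, 5), (29, 30, 4, z, 39), (29, 30, 4, z, 5), (7, 11, 20, m, 29), (7, 30, 22, c, 29), (7, 31, 12, s, 29)}.
σ[A != s]: keep tuples satisfying A != s → {(29, 1, 32, a, 39), (29, 1, 32, a, 5), (29, 17, 17, p, 39), (29, 17, 17, p, 5), (29, 23, 17, m, 39), (29, 23, 17, m, 5), (29, 30, 4, z, 39), (29, 30, 4, z, 5), (7, 11, 20, m, 29), (7, 30, 22, c, 29)}
σ[C < D]: keep tuples satisfying C < D → {(29, 23, 17, m, 39), (29, 23, 17, m, 5), (29, 30, 4, z, 39), (29, 30, 4, z, 5), (7, 30, 22, c, 29)}
π_{F, C, B} gives {(29, 17, 39), (29, 17, 5), (29, 4, 39), (29, 4, 5), (7, 22, 29)}.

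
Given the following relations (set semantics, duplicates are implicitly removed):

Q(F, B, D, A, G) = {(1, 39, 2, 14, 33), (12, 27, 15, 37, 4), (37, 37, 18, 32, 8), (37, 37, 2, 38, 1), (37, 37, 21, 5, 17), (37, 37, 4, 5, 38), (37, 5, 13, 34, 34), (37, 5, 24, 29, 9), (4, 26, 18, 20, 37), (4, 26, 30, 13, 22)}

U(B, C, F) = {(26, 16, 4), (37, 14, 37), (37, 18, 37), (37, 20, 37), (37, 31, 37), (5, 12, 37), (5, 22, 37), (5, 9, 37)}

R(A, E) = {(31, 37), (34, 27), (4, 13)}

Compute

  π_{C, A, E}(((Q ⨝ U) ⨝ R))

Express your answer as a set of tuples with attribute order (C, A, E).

{(12, 34, 27), (22, 34, 27), (9, 34, 27)}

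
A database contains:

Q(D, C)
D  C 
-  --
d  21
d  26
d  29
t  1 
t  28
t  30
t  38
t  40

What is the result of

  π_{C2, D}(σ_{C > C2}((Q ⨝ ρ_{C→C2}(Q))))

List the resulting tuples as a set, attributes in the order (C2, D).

{(1, t), (21, d), (26, d), (28, t), (30, t), (38, t)}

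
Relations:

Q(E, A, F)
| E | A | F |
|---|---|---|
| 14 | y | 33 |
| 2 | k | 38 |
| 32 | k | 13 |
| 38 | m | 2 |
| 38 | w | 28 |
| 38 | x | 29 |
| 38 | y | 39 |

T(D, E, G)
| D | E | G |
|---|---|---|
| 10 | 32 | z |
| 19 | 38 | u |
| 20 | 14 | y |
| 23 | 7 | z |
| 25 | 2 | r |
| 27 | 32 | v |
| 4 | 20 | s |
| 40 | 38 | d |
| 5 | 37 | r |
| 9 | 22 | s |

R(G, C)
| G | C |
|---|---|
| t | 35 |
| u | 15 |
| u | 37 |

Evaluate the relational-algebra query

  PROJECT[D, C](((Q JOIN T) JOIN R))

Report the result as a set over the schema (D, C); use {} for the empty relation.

{(19, 15), (19, 37)}

Joining Q and T on E yields {(14, y, 33, 20, y), (2, k, 38, 25, r), (32, k, 13, 10, z), (32, k, 13, 27, v), (38, m, 2, 19, u), (38, m, 2, 40, d), (38, w, 28, 19, u), (38, w, 28, 40, d), (38, x, 29, 19, u), (38, x, 29, 40, d), (38, y, 39, 19, u), (38, y, 39, 40, d)}.
Joining (Q JOIN T) and R on G yields {(38, m, 2, 19, u, 15), (38, m, 2, 19, u, 37), (38, w, 28, 19, u, 15), (38, w, 28, 19, u, 37), (38, x, 29, 19, u, 15), (38, x, 29, 19, u, 37), (38, y, 39, 19, u, 15), (38, y, 39, 19, u, 37)}.
Keep only column(s) D, C (6 duplicate(s) eliminated): {(19, 15), (19, 37)}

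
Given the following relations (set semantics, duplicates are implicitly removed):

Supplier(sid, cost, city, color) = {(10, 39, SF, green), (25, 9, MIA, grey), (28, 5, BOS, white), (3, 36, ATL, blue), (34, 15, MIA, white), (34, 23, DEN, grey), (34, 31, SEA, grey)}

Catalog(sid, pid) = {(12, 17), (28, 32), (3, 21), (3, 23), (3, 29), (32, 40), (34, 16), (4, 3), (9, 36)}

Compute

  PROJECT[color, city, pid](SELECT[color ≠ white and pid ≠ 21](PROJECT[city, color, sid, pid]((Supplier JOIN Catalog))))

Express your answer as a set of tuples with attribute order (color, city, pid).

{(blue, ATL, 23), (blue, ATL, 29), (grey, DEN, 16), (grey, SEA, 16)}

Natural join on sid: {(28, 5, BOS, white, 32), (3, 36, ATL, blue, 21), (3, 36, ATL, blue, 23), (3, 36, ATL, blue, 29), (34, 15, MIA, white, 16), (34, 23, DEN, grey, 16), (34, 31, SEA, grey, 16)}
Projecting to city, color, sid, pid: {(ATL, blue, 3, 21), (ATL, blue, 3, 23), (ATL, blue, 3, 29), (BOS, white, 28, 32), (DEN, grey, 34, 16), (MIA, white, 34, 16), (SEA, grey, 34, 16)}
Apply σ_{color ≠ white and pid ≠ 21}; surviving tuples: {(ATL, blue, 3, 23), (ATL, blue, 3, 29), (DEN, grey, 34, 16), (SEA, grey, 34, 16)}
Projecting to color, city, pid: {(blue, ATL, 23), (blue, ATL, 29), (grey, DEN, 16), (grey, SEA, 16)}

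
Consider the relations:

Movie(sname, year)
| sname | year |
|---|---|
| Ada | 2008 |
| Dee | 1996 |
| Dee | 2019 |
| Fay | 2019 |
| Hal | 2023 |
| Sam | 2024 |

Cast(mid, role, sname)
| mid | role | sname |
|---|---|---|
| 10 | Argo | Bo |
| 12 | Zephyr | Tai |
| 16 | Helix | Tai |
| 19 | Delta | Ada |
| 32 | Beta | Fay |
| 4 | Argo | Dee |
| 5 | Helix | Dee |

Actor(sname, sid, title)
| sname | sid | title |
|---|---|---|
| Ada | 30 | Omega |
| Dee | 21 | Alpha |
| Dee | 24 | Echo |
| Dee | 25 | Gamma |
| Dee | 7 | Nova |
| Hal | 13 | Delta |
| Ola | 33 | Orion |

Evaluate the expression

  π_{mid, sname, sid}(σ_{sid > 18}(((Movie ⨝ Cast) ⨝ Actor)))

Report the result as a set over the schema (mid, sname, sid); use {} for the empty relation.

Movie ⋈ Cast (natural join on sname): {(Ada, 2008, 19, Delta), (Dee, 1996, 4, Argo), (Dee, 1996, 5, Helix), (Dee, 2019, 4, Argo), (Dee, 2019, 5, Helix), (Fay, 2019, 32, Beta)}
(Movie ⨝ Cast) ⋈ Actor (natural join on sname): {(Ada, 2008, 19, Delta, 30, Omega), (Dee, 1996, 4, Argo, 21, Alpha), (Dee, 1996, 4, Argo, 24, Echo), (Dee, 1996, 4, Argo, 25, Gamma), (Dee, 1996, 4, Argo, 7, Nova), (Dee, 1996, 5, Helix, 21, Alpha), (Dee, 1996, 5, Helix, 24, Echo), (Dee, 1996, 5, Helix, 25, Gamma), (Dee, 1996, 5, Helix, 7, Nova), (Dee, 2019, 4, Argo, 21, Alpha), (Dee, 2019, 4, Argo, 24, Echo), (Dee, 2019, 4, Argo, 25, Gamma), (Dee, 2019, 4, Argo, 7, Nova), (Dee, 2019, 5, Helix, 21, Alpha), (Dee, 2019, 5, Helix, 24, Echo), (Dee, 2019, 5, Helix, 25, Gamma), (Dee, 2019, 5, Helix, 7, Nova)}
Filtering on sid > 18 leaves {(Ada, 2008, 19, Delta, 30, Omega), (Dee, 1996, 4, Argo, 21, Alpha), (Dee, 1996, 4, Argo, 24, Echo), (Dee, 1996, 4, Argo, 25, Gamma), (Dee, 1996, 5, Helix, 21, Alpha), (Dee, 1996, 5, Helix, 24, Echo), (Dee, 1996, 5, Helix, 25, Gamma), (Dee, 2019, 4, Argo, 21, Alpha), (Dee, 2019, 4, Argo, 24, Echo), (Dee, 2019, 4, Argo, 25, Gamma), (Dee, 2019, 5, Helix, 21, Alpha), (Dee, 2019, 5, Helix, 24, Echo), (Dee, 2019, 5, Helix, 25, Gamma)}.
Projecting to mid, sname, sid (6 duplicate(s) eliminated): {(19, Ada, 30), (4, Dee, 21), (4, Dee, 24), (4, Dee, 25), (5, Dee, 21), (5, Dee, 24), (5, Dee, 25)}

{(19, Ada, 30), (4, Dee, 21), (4, Dee, 24), (4, Dee, 25), (5, Dee, 21), (5, Dee, 24), (5, Dee, 25)}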